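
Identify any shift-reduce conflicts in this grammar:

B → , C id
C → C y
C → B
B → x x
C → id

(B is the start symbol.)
No shift-reduce conflicts

A shift-reduce conflict occurs when an LR(0) state has both:
  - a complete (reduce) item [A → α .] (dot at the end), and
  - a shift item [B → β . c γ] (dot before a terminal).

Augment with B' → B and build the canonical LR(0) collection (I0 = CLOSURE({[B' → . B]}), then GOTO on every symbol after a dot until no new states appear). It has 10 states:
  I0: { [B → . , C id], [B → . x x], [B' → . B] }  — shift
  I1: { [B → , . C id], [B → . , C id], [B → . x x], [C → . B], [C → . C y], [C → . id] }  — shift
  I2: { [B' → B .] }  — accept
  I3: { [B → x . x] }  — shift
  I4: { [B → x x .] }  — reduce
  I5: { [C → B .] }  — reduce
  I6: { [B → , C . id], [C → C . y] }  — shift
  I7: { [C → id .] }  — reduce
  I8: { [B → , C id .] }  — reduce
  I9: { [C → C y .] }  — reduce

No state contains both a complete item and a shift item.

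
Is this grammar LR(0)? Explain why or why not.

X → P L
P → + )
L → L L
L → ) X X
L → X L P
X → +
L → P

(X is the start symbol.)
No. Shift-reduce conflict between [X → + .] and [P → + . )]

Augment with X' → X and build the canonical LR(0) collection (I0 = CLOSURE({[X' → . X]}), then GOTO on every symbol after a dot until no new states appear). It has 14 states:
  I0: { [P → . + )], [X → . +], [X → . P L], [X' → . X] }  — shift
  I1: { [P → + . )], [X → + .] }  — shift, reduce
  I2: { [L → . ) X X], [L → . L L], [L → . P], [L → . X L P], [P → . + )], [X → . +], [X → . P L], [X → P . L] }  — shift
  I3: { [X' → X .] }  — accept
  I4: { [L → ) . X X], [P → . + )], [X → . +], [X → . P L] }  — shift
  I5: { [L → . ) X X], [L → . L L], [L → . P], [L → . X L P], [L → L . L], [P → . + )], [X → . +], [X → . P L], [X → P L .] }  — shift, reduce
  I6: { [L → . ) X X], [L → . L L], [L → . P], [L → . X L P], [L → P .], [P → . + )], [X → . +], [X → . P L], [X → P . L] }  — shift, reduce
  I7: { [L → . ) X X], [L → . L L], [L → . P], [L → . X L P], [L → X . L P], [P → . + )], [X → . +], [X → . P L] }  — shift
  I8: { [L → . ) X X], [L → . L L], [L → . P], [L → . X L P], [L → L . L], [L → X L . P], [P → . + )], [X → . +], [X → . P L] }  — shift
  I9: { [L → . ) X X], [L → . L L], [L → . P], [L → . X L P], [L → L . L], [L → L L .], [P → . + )], [X → . +], [X → . P L] }  — shift, reduce
  I10: { [L → . ) X X], [L → . L L], [L → . P], [L → . X L P], [L → P .], [L → X L P .], [P → . + )], [X → . +], [X → . P L], [X → P . L] }  — shift, 2 reduces
  I11: { [L → ) X . X], [P → . + )], [X → . +], [X → . P L] }  — shift
  I12: { [L → ) X X .] }  — reduce
  I13: { [P → + ) .] }  — reduce

Conflict in state I1:
  Shift-reduce conflict between [X → + .] and [P → + . )]
So the grammar is NOT LR(0).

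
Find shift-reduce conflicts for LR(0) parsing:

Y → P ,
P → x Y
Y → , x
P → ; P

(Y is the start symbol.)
No shift-reduce conflicts

Augment with Y' → Y and build the canonical LR(0) collection (I0 = CLOSURE({[Y' → . Y]}), then GOTO on every symbol after a dot until no new states appear). It has 10 states:
  I0: { [P → . ; P], [P → . x Y], [Y → . , x], [Y → . P ,], [Y' → . Y] }  — shift
  I1: { [Y → , . x] }  — shift
  I2: { [P → . ; P], [P → . x Y], [P → ; . P] }  — shift
  I3: { [Y → P . ,] }  — shift
  I4: { [Y' → Y .] }  — accept
  I5: { [P → . ; P], [P → . x Y], [P → x . Y], [Y → . , x], [Y → . P ,] }  — shift
  I6: { [P → x Y .] }  — reduce
  I7: { [Y → P , .] }  — reduce
  I8: { [P → ; P .] }  — reduce
  I9: { [Y → , x .] }  — reduce

No state contains both a complete item and a shift item.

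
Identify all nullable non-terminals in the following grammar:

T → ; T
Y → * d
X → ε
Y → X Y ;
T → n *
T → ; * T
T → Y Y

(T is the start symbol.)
A non-terminal is nullable if it can derive ε (the empty string): either it has an ε-production, or it has a production whose right-hand side consists entirely of nullable non-terminals.

ε-productions: X → ε
So X is immediately nullable.
No further non-terminal can be added: every production for the remaining non-terminals contains a terminal or a non-nullable non-terminal.
Nullable = { 'X' }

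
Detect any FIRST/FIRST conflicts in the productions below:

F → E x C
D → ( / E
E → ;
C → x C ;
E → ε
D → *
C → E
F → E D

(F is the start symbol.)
Yes. F → E x C / F → E D on { ';' }

FIRST sets of the non-terminals at (or reachable through a nullable prefix from) the front of some alternative:
  FIRST(E) = { ';', ε }
  FIRST(D) = { '(', '*' }

Productions for F:
  F → E x C: FIRST = { ';', 'x' }
  F → E D: FIRST = { '(', '*', ';' }
Productions for D:
  D → ( / E: FIRST = { '(' }
  D → *: FIRST = { '*' }
Productions for E:
  E → ;: FIRST = { ';' }
  E → ε: FIRST = { ε }
Productions for C:
  C → x C ;: FIRST = { 'x' }
  C → E: FIRST = { ';', ε }

Conflict for F: F → E x C and F → E D
  Overlap: { ';' }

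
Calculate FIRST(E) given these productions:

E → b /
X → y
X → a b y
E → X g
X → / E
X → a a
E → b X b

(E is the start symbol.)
FIRST sets of the other non-terminals involved (by the same procedure, iterated to a fixed point):
  FIRST(X) = { '/', 'a', 'y' }

From E → b /:
  - b is a terminal: add 'b' and stop
From E → X g:
  - X is a non-terminal: add FIRST(X) \ {ε} = { '/', 'a', 'y' }
    X is not nullable, so stop
From E → b X b:
  - b is a terminal: add 'b' and stop

Collecting: FIRST(E) = { '/', 'a', 'b', 'y' }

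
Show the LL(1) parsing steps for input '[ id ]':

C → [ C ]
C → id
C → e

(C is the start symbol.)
Stack is shown with the top on the left.

Stack    Input     Action
-------------------------
C $      [ id ] $  output C → [ C ]
[ C ] $  [ id ] $  match '['
C ] $    id ] $    output C → id
id ] $   id ] $    match 'id'
] $      ] $       match ']'
$        $         accept

The string is accepted.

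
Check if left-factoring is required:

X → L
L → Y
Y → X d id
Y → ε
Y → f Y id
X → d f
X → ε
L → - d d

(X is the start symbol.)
No, left-factoring is not needed

Left-factoring is needed when two productions for the same non-terminal
share a common prefix on the right-hand side.

Productions for X:
  X → L
  X → d f
  X → ε
Productions for L:
  L → Y
  L → - d d
Productions for Y:
  Y → X d id
  Y → ε
  Y → f Y id

No common prefixes found.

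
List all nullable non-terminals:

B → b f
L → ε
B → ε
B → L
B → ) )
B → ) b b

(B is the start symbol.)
ε-productions: L → ε, B → ε
So L, B are immediately nullable.
Every non-terminal is now nullable.
Nullable = { 'B', 'L' }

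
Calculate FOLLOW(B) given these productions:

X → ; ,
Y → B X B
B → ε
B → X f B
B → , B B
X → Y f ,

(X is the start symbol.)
{ ',', ';', 'f' }

To compute FOLLOW(B), find every occurrence of B on a right-hand side N → α B β: add FIRST(β) \ {ε}, and if β is empty or nullable also add FOLLOW(N). Iterate to a fixed point.

In Y → B X B: B is followed by X B, add FIRST(X B) \ {ε} = { ',', ';' }
In Y → B X B: B is at the end, add FOLLOW(Y)
In B → X f B: B is at the end; this adds FOLLOW(B) to itself — nothing new
In B → , B B: B is followed by B, add FIRST(B) \ {ε} = { ',', ';' }
  B is nullable, so FOLLOW(B) is also included — that is the set being defined, nothing new
In B → , B B: B is at the end; this adds FOLLOW(B) to itself — nothing new

The FOLLOW sets referred to above (computed the same way, to a fixed point):
  FOLLOW(Y) = { 'f' }

Taking the union: FOLLOW(B) = { ',', ';', 'f' }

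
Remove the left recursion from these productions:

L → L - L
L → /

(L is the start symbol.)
L is directly left-recursive. The standard transformation for
  A → A α₁ | ... | A α_m | β₁ | ... | β_n
is
  A  → β₁ A' | ... | β_n A'
  A' → α₁ A' | ... | α_m A' | ε

L → / becomes L → / L'
L → L - L becomes L' → - L L'
Add L' → ε

Resulting grammar:
L → / L'
L' → - L L'
L' → ε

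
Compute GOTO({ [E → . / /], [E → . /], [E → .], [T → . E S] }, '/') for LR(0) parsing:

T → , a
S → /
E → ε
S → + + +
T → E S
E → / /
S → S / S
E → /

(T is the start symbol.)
GOTO(I, '/') = CLOSURE({ [A → αX.β] : [A → α.Xβ] ∈ I, X = '/' })

Items with dot before '/', with the dot advanced:
  [E → . /] → [E → / .]
  [E → . / /] → [E → / . /]
Closure adds nothing (no advanced item has the dot before a non-terminal).

GOTO = { [E → / . /], [E → / .] }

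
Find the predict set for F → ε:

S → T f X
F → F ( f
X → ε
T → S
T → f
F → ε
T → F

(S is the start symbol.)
PREDICT(F → ε) = (FIRST(RHS) \ {ε}) ∪ (FOLLOW(F) if ε ∈ FIRST(RHS), i.e. RHS ⇒* ε)
The right-hand side is ε (FIRST(ε) = { ε }), so the predict set is FOLLOW(F) = { '(', 'f' }
PREDICT(F → ε) = { '(', 'f' }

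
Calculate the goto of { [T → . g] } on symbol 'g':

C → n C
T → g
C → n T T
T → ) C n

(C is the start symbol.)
GOTO(I, 'g') = CLOSURE({ [A → αX.β] : [A → α.Xβ] ∈ I, X = 'g' })

Items with dot before 'g', with the dot advanced:
  [T → . g] → [T → g .]
Closure adds nothing (no advanced item has the dot before a non-terminal).

GOTO = { [T → g .] }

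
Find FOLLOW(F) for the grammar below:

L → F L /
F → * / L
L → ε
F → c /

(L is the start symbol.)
{ '*', '/', 'c' }

In L → F L /: F is followed by L '/', add FIRST(L '/') \ {ε} = { '*', '/', 'c' }

Taking the union: FOLLOW(F) = { '*', '/', 'c' }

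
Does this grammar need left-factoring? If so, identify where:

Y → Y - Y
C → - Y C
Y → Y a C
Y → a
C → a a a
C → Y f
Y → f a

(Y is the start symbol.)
Left-factoring is needed when two productions for the same non-terminal
share a common prefix on the right-hand side.

Productions for Y:
  Y → Y - Y
  Y → Y a C
  Y → a
  Y → f a
Productions for C:
  C → - Y C
  C → a a a
  C → Y f

Found common prefix 'Y' in productions for Y

Answer: Yes, Y has productions with common prefix 'Y'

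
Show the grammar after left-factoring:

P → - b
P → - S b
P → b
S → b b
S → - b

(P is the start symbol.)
Left-factoring transforms A → αβ₁ | αβ₂ into A → αA' and A' → β₁ | β₂
(α is the longest common prefix among the alternatives). Repeat until
no nonterminal has two alternatives with a common prefix.

Round 1: P has alternatives sharing prefix '-'. Introduce P': P → - P'
  Add: P' → b
  Add: P' → S b

No remaining common prefixes — done.

Resulting grammar:
P → - P'
P' → b
P' → S b
P → b
S → b b
S → - b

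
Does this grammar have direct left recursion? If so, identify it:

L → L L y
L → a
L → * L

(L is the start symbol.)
L → L L y: LEFT RECURSIVE (starts with L)
L → a: starts with a
L → * L: starts with '*'

The grammar has direct left recursion on: L.

Answer: Yes, L is left-recursive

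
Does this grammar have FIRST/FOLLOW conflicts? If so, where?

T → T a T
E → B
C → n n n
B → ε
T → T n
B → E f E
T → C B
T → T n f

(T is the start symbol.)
A FIRST/FOLLOW conflict occurs when a non-terminal N has a nullable alternative N → β (β ⇒* ε) and another alternative N → α with FIRST(α) ∩ FOLLOW(N) ≠ ∅: on such a lookahead the parser cannot decide between expanding α and letting N vanish via β.

Nullable non-terminals: B, E.
FIRST sets used below: FIRST(E) = { 'f', ε }

B: nullable alternative(s) B → ε; FOLLOW(B) = { $, 'a', 'f', 'n' }
  B → ε: FIRST \ {ε} = { } — this is the only nullable alternative, skip
  B → E f E: FIRST \ {ε} = { 'f' } — overlaps FOLLOW(B) on { 'f' }: CONFLICT
E has a nullable alternative but only one production, so nothing to check.

C, T have no nullable alternative, so no FIRST/FOLLOW check is needed there.

So the grammar has 1 FIRST/FOLLOW conflict (marked CONFLICT above).

Answer: Yes. B → E f E with FOLLOW(B) on { 'f' }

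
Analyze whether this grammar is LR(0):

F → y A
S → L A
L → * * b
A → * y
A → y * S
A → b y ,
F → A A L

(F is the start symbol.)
A grammar is LR(0) if no state in the canonical LR(0) collection has:
  - both a shift item (dot before a terminal) and a complete item (shift-reduce conflict), or
  - two or more complete items (reduce-reduce conflict; the accept item [F' → F .] counts as a complete item here).

Augment with F' → F and build the canonical LR(0) collection (I0 = CLOSURE({[F' → . F]}), then GOTO on every symbol after a dot until no new states appear). It has 21 states:
  I0: { [A → . * y], [A → . b y ,], [A → . y * S], [F → . A A L], [F → . y A], [F' → . F] }  — shift
  I1: { [A → * . y] }  — shift
  I2: { [A → . * y], [A → . b y ,], [A → . y * S], [F → A . A L] }  — shift
  I3: { [F' → F .] }  — accept
  I4: { [A → b . y ,] }  — shift
  I5: { [A → . * y], [A → . b y ,], [A → . y * S], [A → y . * S], [F → y . A] }  — shift
  I6: { [A → * . y], [A → y * . S], [L → . * * b], [S → . L A] }  — shift
  I7: { [F → y A .] }  — reduce
  I8: { [A → y . * S] }  — shift
  I9: { [A → y * . S], [L → . * * b], [S → . L A] }  — shift
  I10: { [L → * . * b] }  — shift
  I11: { [A → . * y], [A → . b y ,], [A → . y * S], [S → L . A] }  — shift
  I12: { [A → y * S .] }  — reduce
  I13: { [S → L A .] }  — reduce
  I14: { [L → * * . b] }  — shift
  I15: { [L → * * b .] }  — reduce
  I16: { [A → * y .] }  — reduce
  I17: { [A → b y . ,] }  — shift
  I18: { [A → b y , .] }  — reduce
  I19: { [F → A A . L], [L → . * * b] }  — shift
  I20: { [F → A A L .] }  — reduce

Every state is either a pure shift/goto state or contains exactly one complete item and nothing to shift — no conflicts. The grammar is LR(0).

Answer: Yes, the grammar is LR(0)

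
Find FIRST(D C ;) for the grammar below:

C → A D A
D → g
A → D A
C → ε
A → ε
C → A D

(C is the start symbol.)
FIRST sets of the non-terminals involved (from the grammar, by fixed-point iteration):
  FIRST(D) = { 'g' }

To compute FIRST(D C ;), process the symbols left to right:
Symbol D is a non-terminal. Add FIRST(D) \ {ε} = { 'g' }
D is not nullable (ε ∉ FIRST(D)), so stop here.
FIRST(D C ;) = { 'g' }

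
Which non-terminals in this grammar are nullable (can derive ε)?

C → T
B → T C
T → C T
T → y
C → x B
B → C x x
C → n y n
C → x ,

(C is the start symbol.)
None

There are no ε-productions, so no non-terminal can derive ε.
No non-terminals are nullable.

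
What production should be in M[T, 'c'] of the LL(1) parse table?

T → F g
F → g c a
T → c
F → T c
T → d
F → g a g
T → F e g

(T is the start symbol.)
T → F g, T → c, T → F e g

To find M[T, 'c'], we find productions for T where 'c' is in the predict set (PREDICT(N → α) = (FIRST(α) \ {ε}) ∪ (FOLLOW(N) if α ⇒* ε)).

Relevant sets:
  FIRST(F) = { 'c', 'd', 'g' }

T → F g: PREDICT = { 'c', 'd', 'g' }
  'c' is in predict set, so this production goes in M[T, 'c']
T → c: PREDICT = { 'c' }
  'c' is in predict set, so this production goes in M[T, 'c']
T → d: PREDICT = { 'd' }
T → F e g: PREDICT = { 'c', 'd', 'g' }
  'c' is in predict set, so this production goes in M[T, 'c']

M[T, 'c'] = T → F g, T → c, T → F e g  (a multiply-defined cell — the grammar is not LL(1))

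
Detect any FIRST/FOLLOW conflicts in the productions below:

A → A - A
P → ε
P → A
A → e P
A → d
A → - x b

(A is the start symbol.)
Yes. P → A with FOLLOW(P) on { '-' }

A FIRST/FOLLOW conflict occurs when a non-terminal N has a nullable alternative N → β (β ⇒* ε) and another alternative N → α with FIRST(α) ∩ FOLLOW(N) ≠ ∅: on such a lookahead the parser cannot decide between expanding α and letting N vanish via β.

Nullable non-terminals: P.
FIRST sets used below: FIRST(A) = { '-', 'd', 'e' }

P: nullable alternative(s) P → ε; FOLLOW(P) = { $, '-' }
  P → ε: FIRST \ {ε} = { } — this is the only nullable alternative, skip
  P → A: FIRST \ {ε} = { '-', 'd', 'e' } — overlaps FOLLOW(P) on { '-' }: CONFLICT

A has no nullable alternative, so no FIRST/FOLLOW check is needed there.

So the grammar has 1 FIRST/FOLLOW conflict (marked CONFLICT above).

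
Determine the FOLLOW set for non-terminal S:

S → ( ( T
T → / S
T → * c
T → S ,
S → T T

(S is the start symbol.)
S is the start symbol, so $ ∈ FOLLOW(S).
In T → / S: S is at the end, add FOLLOW(T)
In T → S ,: S is followed by ',', add FIRST(',') \ {ε} = { ',' }

The FOLLOW sets referred to above (computed the same way, to a fixed point):
  FOLLOW(T) = { $, '(', '*', ',', '/' }

Taking the union: FOLLOW(S) = { $, '(', '*', ',', '/' }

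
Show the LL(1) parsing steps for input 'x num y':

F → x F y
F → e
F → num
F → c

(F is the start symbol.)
LL(1) parsing maintains a stack (initially the start symbol over $) and the input. At each step: if the stack top is a terminal, match it against the current input token; if it is a non-terminal N, replace it with the RHS of M[N, lookahead] (the unique production whose predict set contains the lookahead).

Stack is shown with the top on the left.

Stack    Input      Action
--------------------------
F $      x num y $  output F → x F y
x F y $  x num y $  match 'x'
F y $    num y $    output F → num
num y $  num y $    match 'num'
y $      y $        match 'y'
$        $          accept

The string is accepted.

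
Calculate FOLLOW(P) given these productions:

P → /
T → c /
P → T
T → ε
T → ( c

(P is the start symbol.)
To compute FOLLOW(P), find every occurrence of P on a right-hand side N → α P β: add FIRST(β) \ {ε}, and if β is empty or nullable also add FOLLOW(N). Iterate to a fixed point.

P is the start symbol, so $ ∈ FOLLOW(P).
P does not occur on any right-hand side.

Taking the union: FOLLOW(P) = { $ }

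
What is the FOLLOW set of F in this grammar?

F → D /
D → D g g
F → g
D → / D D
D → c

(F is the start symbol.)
F is the start symbol, so $ ∈ FOLLOW(F).
F does not occur on any right-hand side.

Taking the union: FOLLOW(F) = { $ }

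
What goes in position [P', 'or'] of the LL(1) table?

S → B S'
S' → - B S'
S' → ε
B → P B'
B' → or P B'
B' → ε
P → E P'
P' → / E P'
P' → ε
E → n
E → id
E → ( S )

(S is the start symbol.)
P' → ε

To find M[P', 'or'], we find productions for P' where 'or' is in the predict set (PREDICT(N → α) = (FIRST(α) \ {ε}) ∪ (FOLLOW(N) if α ⇒* ε)).

Relevant sets:
  FOLLOW(P') = { $, ')', '-', 'or' }

P' → / E P': PREDICT = { '/' }
P' → ε: PREDICT = { $, ')', '-', 'or' }
  'or' is in predict set, so this production goes in M[P', 'or']

M[P', 'or'] = P' → ε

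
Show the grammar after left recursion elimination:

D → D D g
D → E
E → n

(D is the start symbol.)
D → E D'
D' → D g D'
D' → ε
E → n

D is directly left-recursive. The standard transformation for
  A → A α₁ | ... | A α_m | β₁ | ... | β_n
is
  A  → β₁ A' | ... | β_n A'
  A' → α₁ A' | ... | α_m A' | ε

D → E becomes D → E D'
D → D D g becomes D' → D g D'
Add D' → ε

Productions for other non-terminals are unchanged:
  E → n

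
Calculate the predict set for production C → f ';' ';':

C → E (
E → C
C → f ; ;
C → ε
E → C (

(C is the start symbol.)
PREDICT(C → f ';' ';') = (FIRST(RHS) \ {ε}) ∪ (FOLLOW(C) if ε ∈ FIRST(RHS), i.e. RHS ⇒* ε)
FIRST(f ';' ';') = { 'f' }
ε ∉ FIRST(f ';' ';'), so FOLLOW(C) is not added.
PREDICT(C → f ';' ';') = { 'f' }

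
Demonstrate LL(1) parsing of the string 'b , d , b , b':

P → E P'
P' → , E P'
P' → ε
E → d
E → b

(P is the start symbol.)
LL(1) parsing maintains a stack (initially the start symbol over $) and the input. At each step: if the stack top is a terminal, match it against the current input token; if it is a non-terminal N, replace it with the RHS of M[N, lookahead] (the unique production whose predict set contains the lookahead).

Stack is shown with the top on the left.

Stack     Input            Action
---------------------------------
P $       b , d , b , b $  output P → E P'
E P' $    b , d , b , b $  output E → b
b P' $    b , d , b , b $  match 'b'
P' $      , d , b , b $    output P' → , E P'
, E P' $  , d , b , b $    match ','
E P' $    d , b , b $      output E → d
d P' $    d , b , b $      match 'd'
P' $      , b , b $        output P' → , E P'
, E P' $  , b , b $        match ','
E P' $    b , b $          output E → b
b P' $    b , b $          match 'b'
P' $      , b $            output P' → , E P'
, E P' $  , b $            match ','
E P' $    b $              output E → b
b P' $    b $              match 'b'
P' $      $                output P' → ε
$         $                accept

The string is accepted.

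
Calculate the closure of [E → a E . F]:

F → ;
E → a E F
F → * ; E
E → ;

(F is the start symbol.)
To compute CLOSURE, for each item [A → α.Bβ] where B is a non-terminal, add [B → .γ] for all productions B → γ; repeat for the newly added items until nothing changes.

Start with: [E → a E . F]
  [E → a E . F] has the dot before F: add [F → . ;], [F → . * ; E]
No further items can be added.

CLOSURE = { [E → a E . F], [F → . * ; E], [F → . ;] }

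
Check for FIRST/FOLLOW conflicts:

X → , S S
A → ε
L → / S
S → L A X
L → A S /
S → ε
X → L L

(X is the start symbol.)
A FIRST/FOLLOW conflict occurs when a non-terminal N has a nullable alternative N → β (β ⇒* ε) and another alternative N → α with FIRST(α) ∩ FOLLOW(N) ≠ ∅: on such a lookahead the parser cannot decide between expanding α and letting N vanish via β.

Nullable non-terminals: A, S.
FIRST sets used below: FIRST(L) = { '/' }
A has a nullable alternative but only one production, so nothing to check.

S: nullable alternative(s) S → ε; FOLLOW(S) = { $, ',', '/' }
  S → L A X: FIRST \ {ε} = { '/' } — overlaps FOLLOW(S) on { '/' }: CONFLICT
  S → ε: FIRST \ {ε} = { } — this is the only nullable alternative, skip

L, X have no nullable alternative, so no FIRST/FOLLOW check is needed there.

So the grammar has 1 FIRST/FOLLOW conflict (marked CONFLICT above).

Answer: Yes. S → L A X with FOLLOW(S) on { '/' }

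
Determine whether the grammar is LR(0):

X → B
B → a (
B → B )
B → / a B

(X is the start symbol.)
No. Shift-reduce conflict between [X → B .] and [B → B . )]

A grammar is LR(0) if no state in the canonical LR(0) collection has:
  - both a shift item (dot before a terminal) and a complete item (shift-reduce conflict), or
  - two or more complete items (reduce-reduce conflict; the accept item [X' → X .] counts as a complete item here).

Augment with X' → X and build the canonical LR(0) collection (I0 = CLOSURE({[X' → . X]}), then GOTO on every symbol after a dot until no new states appear). It has 9 states:
  I0: { [B → . / a B], [B → . B )], [B → . a (], [X → . B], [X' → . X] }  — shift
  I1: { [B → / . a B] }  — shift
  I2: { [B → B . )], [X → B .] }  — shift, reduce
  I3: { [X' → X .] }  — accept
  I4: { [B → a . (] }  — shift
  I5: { [B → a ( .] }  — reduce
  I6: { [B → B ) .] }  — reduce
  I7: { [B → . / a B], [B → . B )], [B → . a (], [B → / a . B] }  — shift
  I8: { [B → / a B .], [B → B . )] }  — shift, reduce

Conflict in state I2:
  Shift-reduce conflict between [X → B .] and [B → B . )]
So the grammar is NOT LR(0).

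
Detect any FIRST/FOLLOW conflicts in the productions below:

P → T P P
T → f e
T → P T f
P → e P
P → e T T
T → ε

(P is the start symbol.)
A FIRST/FOLLOW conflict occurs when a non-terminal N has a nullable alternative N → β (β ⇒* ε) and another alternative N → α with FIRST(α) ∩ FOLLOW(N) ≠ ∅: on such a lookahead the parser cannot decide between expanding α and letting N vanish via β.

Nullable non-terminals: T.
FIRST sets used below: FIRST(P) = { 'e', 'f' }

T: nullable alternative(s) T → ε; FOLLOW(T) = { $, 'e', 'f' }
  T → f e: FIRST \ {ε} = { 'f' } — overlaps FOLLOW(T) on { 'f' }: CONFLICT
  T → P T f: FIRST \ {ε} = { 'e', 'f' } — overlaps FOLLOW(T) on { 'e', 'f' }: CONFLICT
  T → ε: FIRST \ {ε} = { } — this is the only nullable alternative, skip

P has no nullable alternative, so no FIRST/FOLLOW check is needed there.

So the grammar has 2 FIRST/FOLLOW conflicts (marked CONFLICT above).

Answer: Yes. T → f e with FOLLOW(T) on { 'f' }; T → P T f with FOLLOW(T) on { 'e', 'f' }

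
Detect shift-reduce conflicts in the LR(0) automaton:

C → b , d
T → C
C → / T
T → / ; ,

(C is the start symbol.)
A shift-reduce conflict occurs when an LR(0) state has both:
  - a complete (reduce) item [A → α .] (dot at the end), and
  - a shift item [B → β . c γ] (dot before a terminal).

Augment with C' → C and build the canonical LR(0) collection (I0 = CLOSURE({[C' → . C]}), then GOTO on every symbol after a dot until no new states appear). It has 11 states:
  I0: { [C → . / T], [C → . b , d], [C' → . C] }  — shift
  I1: { [C → . / T], [C → . b , d], [C → / . T], [T → . / ; ,], [T → . C] }  — shift
  I2: { [C' → C .] }  — accept
  I3: { [C → b . , d] }  — shift
  I4: { [C → b , . d] }  — shift
  I5: { [C → b , d .] }  — reduce
  I6: { [C → . / T], [C → . b , d], [C → / . T], [T → . / ; ,], [T → . C], [T → / . ; ,] }  — shift
  I7: { [T → C .] }  — reduce
  I8: { [C → / T .] }  — reduce
  I9: { [T → / ; . ,] }  — shift
  I10: { [T → / ; , .] }  — reduce

No state contains both a complete item and a shift item.

Answer: No shift-reduce conflicts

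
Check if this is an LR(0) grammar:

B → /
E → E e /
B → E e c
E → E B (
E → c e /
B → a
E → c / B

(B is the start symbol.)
Augment with B' → B and build the canonical LR(0) collection (I0 = CLOSURE({[B' → . B]}), then GOTO on every symbol after a dot until no new states appear). It has 15 states:
  I0: { [B → . /], [B → . E e c], [B → . a], [B' → . B], [E → . E B (], [E → . E e /], [E → . c / B], [E → . c e /] }  — shift
  I1: { [B → / .] }  — reduce
  I2: { [B' → B .] }  — accept
  I3: { [B → . /], [B → . E e c], [B → . a], [B → E . e c], [E → . E B (], [E → . E e /], [E → . c / B], [E → . c e /], [E → E . B (], [E → E . e /] }  — shift
  I4: { [B → a .] }  — reduce
  I5: { [E → c . / B], [E → c . e /] }  — shift
  I6: { [B → . /], [B → . E e c], [B → . a], [E → . E B (], [E → . E e /], [E → . c / B], [E → . c e /], [E → c / . B] }  — shift
  I7: { [E → c e . /] }  — shift
  I8: { [E → c e / .] }  — reduce
  I9: { [E → c / B .] }  — reduce
  I10: { [E → E B . (] }  — shift
  I11: { [B → E e . c], [E → E e . /] }  — shift
  I12: { [E → E e / .] }  — reduce
  I13: { [B → E e c .] }  — reduce
  I14: { [E → E B ( .] }  — reduce

Every state is either a pure shift/goto state or contains exactly one complete item and nothing to shift — no conflicts. The grammar is LR(0).

Answer: Yes, the grammar is LR(0)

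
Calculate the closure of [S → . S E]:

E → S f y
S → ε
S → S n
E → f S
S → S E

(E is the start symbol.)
Start with: [S → . S E]
  [S → . S E] has the dot before S: add [S → .], [S → . S n]
No further items can be added.

CLOSURE = { [S → . S E], [S → . S n], [S → .] }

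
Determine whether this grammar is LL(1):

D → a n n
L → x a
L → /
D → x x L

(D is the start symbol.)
A grammar is LL(1) if for each non-terminal N with multiple productions, the predict sets of those productions are pairwise disjoint, where PREDICT(N → α) = (FIRST(α) \ {ε}) ∪ (FOLLOW(N) if α ⇒* ε).

For D:
  PREDICT(D → a n n) = { 'a' }
  PREDICT(D → x x L) = { 'x' }
For L:
  PREDICT(L → x a) = { 'x' }
  PREDICT(L → '/') = { '/' }

All predict sets are disjoint. The grammar IS LL(1).

Answer: Yes, the grammar is LL(1).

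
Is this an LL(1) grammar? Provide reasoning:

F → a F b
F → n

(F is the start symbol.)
A grammar is LL(1) if for each non-terminal N with multiple productions, the predict sets of those productions are pairwise disjoint, where PREDICT(N → α) = (FIRST(α) \ {ε}) ∪ (FOLLOW(N) if α ⇒* ε).

For F:
  PREDICT(F → a F b) = { 'a' }
  PREDICT(F → n) = { 'n' }

All predict sets are disjoint. The grammar IS LL(1).

Answer: Yes, the grammar is LL(1).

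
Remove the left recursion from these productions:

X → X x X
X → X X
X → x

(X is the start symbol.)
X → x X'
X' → x X X'
X' → X X'
X' → ε

X is directly left-recursive. The standard transformation for
  A → A α₁ | ... | A α_m | β₁ | ... | β_n
is
  A  → β₁ A' | ... | β_n A'
  A' → α₁ A' | ... | α_m A' | ε

X → x becomes X → x X'
X → X x X becomes X' → x X X'
X → X X becomes X' → X X'
Add X' → ε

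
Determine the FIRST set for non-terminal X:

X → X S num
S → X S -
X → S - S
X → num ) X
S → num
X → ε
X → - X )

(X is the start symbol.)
{ '-', 'num', ε }

To compute FIRST(X), examine every production with X on the left-hand side, reading each right-hand side left to right until a non-nullable symbol is reached.

FIRST sets of the other non-terminals involved (by the same procedure, iterated to a fixed point):
  FIRST(S) = { '-', 'num' }

From X → X S num:
  - X is the symbol being defined: contributes nothing new
    X is nullable, so continue to the next symbol
  - S is a non-terminal: add FIRST(S) \ {ε} = { '-', 'num' }
    S is not nullable, so stop
From X → S - S:
  - S is a non-terminal: add FIRST(S) \ {ε} = { '-', 'num' }
    S is not nullable, so stop
From X → num ) X:
  - num is a terminal: add 'num' and stop
From X → ε:
  - ε-production, so ε ∈ FIRST(X)
From X → - X ):
  - '-' is a terminal: add '-' and stop

Collecting: FIRST(X) = { '-', 'num', ε }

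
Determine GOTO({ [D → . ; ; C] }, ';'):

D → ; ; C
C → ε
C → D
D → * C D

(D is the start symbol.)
{ [D → ; . ; C] }

GOTO(I, ';') = CLOSURE({ [A → αX.β] : [A → α.Xβ] ∈ I, X = ';' })

Items with dot before ';', with the dot advanced:
  [D → . ; ; C] → [D → ; . ; C]
Closure adds nothing (no advanced item has the dot before a non-terminal).

GOTO = { [D → ; . ; C] }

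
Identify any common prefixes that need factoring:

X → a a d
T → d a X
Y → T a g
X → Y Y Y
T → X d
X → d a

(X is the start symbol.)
No, left-factoring is not needed

Left-factoring is needed when two productions for the same non-terminal
share a common prefix on the right-hand side.

Productions for X:
  X → a a d
  X → Y Y Y
  X → d a
Productions for T:
  T → d a X
  T → X d

No common prefixes found.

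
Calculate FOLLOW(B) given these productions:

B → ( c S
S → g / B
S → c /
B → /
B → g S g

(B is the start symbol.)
To compute FOLLOW(B), find every occurrence of B on a right-hand side N → α B β: add FIRST(β) \ {ε}, and if β is empty or nullable also add FOLLOW(N). Iterate to a fixed point.

B is the start symbol, so $ ∈ FOLLOW(B).
In S → g / B: B is at the end, add FOLLOW(S)

The FOLLOW sets referred to above (computed the same way, to a fixed point):
  FOLLOW(S) = { $, 'g' }

Taking the union: FOLLOW(B) = { $, 'g' }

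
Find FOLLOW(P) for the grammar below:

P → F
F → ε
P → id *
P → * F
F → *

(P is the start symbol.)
{ $ }

To compute FOLLOW(P), find every occurrence of P on a right-hand side N → α P β: add FIRST(β) \ {ε}, and if β is empty or nullable also add FOLLOW(N). Iterate to a fixed point.

P is the start symbol, so $ ∈ FOLLOW(P).
P does not occur on any right-hand side.

Taking the union: FOLLOW(P) = { $ }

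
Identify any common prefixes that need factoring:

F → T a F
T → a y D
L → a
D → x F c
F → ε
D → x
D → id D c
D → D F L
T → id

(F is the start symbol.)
Yes, D has productions with common prefix 'x'

Left-factoring is needed when two productions for the same non-terminal
share a common prefix on the right-hand side.

Productions for F:
  F → T a F
  F → ε
Productions for T:
  T → a y D
  T → id
Productions for D:
  D → x F c
  D → x
  D → id D c
  D → D F L

Found common prefix 'x' in productions for D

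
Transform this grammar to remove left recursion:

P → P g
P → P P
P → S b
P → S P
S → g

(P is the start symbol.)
P is directly left-recursive. The standard transformation for
  A → A α₁ | ... | A α_m | β₁ | ... | β_n
is
  A  → β₁ A' | ... | β_n A'
  A' → α₁ A' | ... | α_m A' | ε

P → S b becomes P → S b P'
P → S P becomes P → S P P'
P → P g becomes P' → g P'
P → P P becomes P' → P P'
Add P' → ε

Productions for other non-terminals are unchanged:
  S → g

Resulting grammar:
P → S b P'
P → S P P'
P' → g P'
P' → P P'
P' → ε
S → g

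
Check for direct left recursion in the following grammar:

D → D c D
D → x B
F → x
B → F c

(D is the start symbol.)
D → D c D: LEFT RECURSIVE (starts with D)
D → x B: starts with x
F → x: starts with x
B → F c: starts with F

The grammar has direct left recursion on: D.

Answer: Yes, D is left-recursive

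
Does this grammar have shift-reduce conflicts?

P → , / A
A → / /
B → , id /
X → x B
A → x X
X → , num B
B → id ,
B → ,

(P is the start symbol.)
A shift-reduce conflict occurs when an LR(0) state has both:
  - a complete (reduce) item [A → α .] (dot at the end), and
  - a shift item [B → β . c γ] (dot before a terminal).

Augment with P' → P and build the canonical LR(0) collection (I0 = CLOSURE({[P' → . P]}), then GOTO on every symbol after a dot until no new states appear). It has 19 states:
  I0: { [P → . , / A], [P' → . P] }  — shift
  I1: { [P → , . / A] }  — shift
  I2: { [P' → P .] }  — accept
  I3: { [A → . / /], [A → . x X], [P → , / . A] }  — shift
  I4: { [A → / . /] }  — shift
  I5: { [P → , / A .] }  — reduce
  I6: { [A → x . X], [X → . , num B], [X → . x B] }  — shift
  I7: { [X → , . num B] }  — shift
  I8: { [A → x X .] }  — reduce
  I9: { [B → . , id /], [B → . ,], [B → . id ,], [X → x . B] }  — shift
  I10: { [B → , . id /], [B → , .] }  — shift, reduce
  I11: { [X → x B .] }  — reduce
  I12: { [B → id . ,] }  — shift
  I13: { [B → id , .] }  — reduce
  I14: { [B → , id . /] }  — shift
  I15: { [B → , id / .] }  — reduce
  I16: { [B → . , id /], [B → . ,], [B → . id ,], [X → , num . B] }  — shift
  I17: { [X → , num B .] }  — reduce
  I18: { [A → / / .] }  — reduce

I10 contains reduce item [B → , .] and shift item [B → , . id /] — shift-reduce conflict.

Answer: Yes — I10: [B → , .] vs [B → , . id /]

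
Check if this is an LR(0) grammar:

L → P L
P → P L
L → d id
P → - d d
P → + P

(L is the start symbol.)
Augment with L' → L and build the canonical LR(0) collection (I0 = CLOSURE({[L' → . L]}), then GOTO on every symbol after a dot until no new states appear). It has 12 states:
  I0: { [L → . P L], [L → . d id], [L' → . L], [P → . + P], [P → . - d d], [P → . P L] }  — shift
  I1: { [P → + . P], [P → . + P], [P → . - d d], [P → . P L] }  — shift
  I2: { [P → - . d d] }  — shift
  I3: { [L' → L .] }  — accept
  I4: { [L → . P L], [L → . d id], [L → P . L], [P → . + P], [P → . - d d], [P → . P L], [P → P . L] }  — shift
  I5: { [L → d . id] }  — shift
  I6: { [L → d id .] }  — reduce
  I7: { [L → P L .], [P → P L .] }  — 2 reduces
  I8: { [P → - d . d] }  — shift
  I9: { [P → - d d .] }  — reduce
  I10: { [L → . P L], [L → . d id], [P → + P .], [P → . + P], [P → . - d d], [P → . P L], [P → P . L] }  — shift, reduce
  I11: { [P → P L .] }  — reduce

Conflict in state I7:
  Reduce-reduce conflict: [L → P L .] and [P → P L .]
So the grammar is NOT LR(0).

Answer: No. Reduce-reduce conflict: [L → P L .] and [P → P L .]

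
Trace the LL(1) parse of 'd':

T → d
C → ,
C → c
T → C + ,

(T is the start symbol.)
LL(1) parsing maintains a stack (initially the start symbol over $) and the input. At each step: if the stack top is a terminal, match it against the current input token; if it is a non-terminal N, replace it with the RHS of M[N, lookahead] (the unique production whose predict set contains the lookahead).

Stack is shown with the top on the left.

Stack  Input  Action
--------------------
T $    d $    output T → d
d $    d $    match 'd'
$      $      accept

The string is accepted.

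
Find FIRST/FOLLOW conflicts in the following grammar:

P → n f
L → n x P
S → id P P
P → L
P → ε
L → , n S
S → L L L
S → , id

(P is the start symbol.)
Yes. P → n f with FOLLOW(P) on { 'n' }; P → L with FOLLOW(P) on { ',', 'n' }

A FIRST/FOLLOW conflict occurs when a non-terminal N has a nullable alternative N → β (β ⇒* ε) and another alternative N → α with FIRST(α) ∩ FOLLOW(N) ≠ ∅: on such a lookahead the parser cannot decide between expanding α and letting N vanish via β.

Nullable non-terminals: P.
FIRST sets used below: FIRST(L) = { ',', 'n' }

P: nullable alternative(s) P → ε; FOLLOW(P) = { $, ',', 'n' }
  P → n f: FIRST \ {ε} = { 'n' } — overlaps FOLLOW(P) on { 'n' }: CONFLICT
  P → L: FIRST \ {ε} = { ',', 'n' } — overlaps FOLLOW(P) on { ',', 'n' }: CONFLICT
  P → ε: FIRST \ {ε} = { } — this is the only nullable alternative, skip

L, S have no nullable alternative, so no FIRST/FOLLOW check is needed there.

So the grammar has 2 FIRST/FOLLOW conflicts (marked CONFLICT above).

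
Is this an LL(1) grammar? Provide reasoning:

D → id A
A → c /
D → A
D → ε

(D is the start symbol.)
Relevant sets:
  FIRST(A) = { 'c' }
  FOLLOW(D) = { $ }

For D:
  PREDICT(D → id A) = { 'id' }
  PREDICT(D → A) = { 'c' }
  PREDICT(D → ε) = { $ }
A has a single production, so nothing to check there.

All predict sets are disjoint. The grammar IS LL(1).

Answer: Yes, the grammar is LL(1).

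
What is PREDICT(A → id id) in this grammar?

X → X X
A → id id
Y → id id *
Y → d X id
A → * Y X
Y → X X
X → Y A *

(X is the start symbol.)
PREDICT(A → id id) = (FIRST(RHS) \ {ε}) ∪ (FOLLOW(A) if ε ∈ FIRST(RHS), i.e. RHS ⇒* ε)
FIRST(id id) = { 'id' }
ε ∉ FIRST(id id), so FOLLOW(A) is not added.
PREDICT(A → id id) = { 'id' }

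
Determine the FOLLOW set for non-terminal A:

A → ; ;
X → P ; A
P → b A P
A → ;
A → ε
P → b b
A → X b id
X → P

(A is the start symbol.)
A is the start symbol, so $ ∈ FOLLOW(A).
In X → P ; A: A is at the end, add FOLLOW(X)
In P → b A P: A is followed by P, add FIRST(P) \ {ε} = { 'b' }

The FOLLOW sets referred to above (computed the same way, to a fixed point):
  FOLLOW(X) = { 'b' }

Taking the union: FOLLOW(A) = { $, 'b' }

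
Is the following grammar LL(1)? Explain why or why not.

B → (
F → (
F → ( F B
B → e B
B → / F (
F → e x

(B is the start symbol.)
No. Predict set conflict for F: { '(' }

For B:
  PREDICT(B → '(') = { '(' }
  PREDICT(B → e B) = { 'e' }
  PREDICT(B → '/' F '(') = { '/' }
For F:
  PREDICT(F → '(') = { '(' }
  PREDICT(F → '(' F B) = { '(' }
  PREDICT(F → e x) = { 'e' }

Conflict found: Predict set conflict for F: { '(' }
The grammar is NOT LL(1).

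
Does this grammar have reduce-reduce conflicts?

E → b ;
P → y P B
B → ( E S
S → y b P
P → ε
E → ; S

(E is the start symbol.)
No reduce-reduce conflicts

Augment with E' → E and build the canonical LR(0) collection (I0 = CLOSURE({[E' → . E]}), then GOTO on every symbol after a dot until no new states appear). It has 15 states:
  I0: { [E → . ; S], [E → . b ;], [E' → . E] }  — shift
  I1: { [E → ; . S], [S → . y b P] }  — shift
  I2: { [E' → E .] }  — accept
  I3: { [E → b . ;] }  — shift
  I4: { [E → b ; .] }  — reduce
  I5: { [E → ; S .] }  — reduce
  I6: { [S → y . b P] }  — shift
  I7: { [P → . y P B], [P → .], [S → y b . P] }  — shift, reduce
  I8: { [S → y b P .] }  — reduce
  I9: { [P → . y P B], [P → .], [P → y . P B] }  — shift, reduce
  I10: { [B → . ( E S], [P → y P . B] }  — shift
  I11: { [B → ( . E S], [E → . ; S], [E → . b ;] }  — shift
  I12: { [P → y P B .] }  — reduce
  I13: { [B → ( E . S], [S → . y b P] }  — shift
  I14: { [B → ( E S .] }  — reduce

No state contains more than one complete item.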